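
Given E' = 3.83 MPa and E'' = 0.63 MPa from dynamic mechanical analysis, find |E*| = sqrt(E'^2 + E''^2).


|E*| = sqrt(E'^2 + E''^2)
= sqrt(3.83^2 + 0.63^2)
= sqrt(14.6689 + 0.3969)
= 3.881 MPa

3.881 MPa


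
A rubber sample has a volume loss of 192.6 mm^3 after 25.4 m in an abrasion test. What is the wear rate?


Rate = volume_loss / distance
= 192.6 / 25.4
= 7.583 mm^3/m

7.583 mm^3/m


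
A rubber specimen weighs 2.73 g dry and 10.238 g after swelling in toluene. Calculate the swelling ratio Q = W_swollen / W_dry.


Q = W_swollen / W_dry
Q = 10.238 / 2.73
Q = 3.75

Q = 3.75


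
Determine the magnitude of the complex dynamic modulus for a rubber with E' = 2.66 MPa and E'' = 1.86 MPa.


|E*| = sqrt(E'^2 + E''^2)
= sqrt(2.66^2 + 1.86^2)
= sqrt(7.0756 + 3.4596)
= 3.246 MPa

3.246 MPa


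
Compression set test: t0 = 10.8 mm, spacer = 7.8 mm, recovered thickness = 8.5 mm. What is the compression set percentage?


CS = (t0 - recovered) / (t0 - ts) * 100
= (10.8 - 8.5) / (10.8 - 7.8) * 100
= 2.3 / 3.0 * 100
= 76.7%

76.7%


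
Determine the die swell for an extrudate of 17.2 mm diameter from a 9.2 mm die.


Die swell ratio = D_extrudate / D_die
= 17.2 / 9.2
= 1.87

Die swell = 1.87


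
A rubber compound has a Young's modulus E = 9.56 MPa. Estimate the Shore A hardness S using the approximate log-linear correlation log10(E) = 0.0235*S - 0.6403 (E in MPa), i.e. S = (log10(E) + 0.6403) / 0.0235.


log10(E) = 0.0235*S - 0.6403  =>  S = (log10(E) + 0.6403) / 0.0235
log10(9.56) = 0.980458
S = (0.980458 + 0.6403) / 0.0235 = 1.620758 / 0.0235
S = 69.0

Shore A = 69.0


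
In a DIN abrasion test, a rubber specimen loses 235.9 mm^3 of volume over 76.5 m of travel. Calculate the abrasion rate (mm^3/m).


Rate = volume_loss / distance
= 235.9 / 76.5
= 3.084 mm^3/m

3.084 mm^3/m


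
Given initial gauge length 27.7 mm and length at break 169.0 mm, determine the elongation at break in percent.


Elongation = (Lf - L0) / L0 * 100
= (169.0 - 27.7) / 27.7 * 100
= 141.3 / 27.7 * 100
= 510.1%

510.1%


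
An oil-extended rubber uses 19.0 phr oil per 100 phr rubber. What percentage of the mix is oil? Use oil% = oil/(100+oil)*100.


Oil % = oil / (100 + oil) * 100
= 19.0 / (100 + 19.0) * 100
= 19.0 / 119.0 * 100
= 15.97%

15.97%


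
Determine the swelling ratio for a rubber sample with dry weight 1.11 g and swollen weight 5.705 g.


Q = W_swollen / W_dry
Q = 5.705 / 1.11
Q = 5.14

Q = 5.14


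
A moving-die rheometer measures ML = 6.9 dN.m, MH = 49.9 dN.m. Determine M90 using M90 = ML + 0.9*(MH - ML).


M90 = ML + 0.9 * (MH - ML)
M90 = 6.9 + 0.9 * (49.9 - 6.9)
M90 = 6.9 + 0.9 * 43.0
M90 = 45.6 dN.m

45.6 dN.m


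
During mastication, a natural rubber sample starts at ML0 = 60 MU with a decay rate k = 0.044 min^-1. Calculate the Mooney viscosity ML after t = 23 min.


ML = ML0 * exp(-k * t)
ML = 60 * exp(-0.044 * 23)
ML = 60 * 0.3635
ML = 21.81 MU

21.81 MU


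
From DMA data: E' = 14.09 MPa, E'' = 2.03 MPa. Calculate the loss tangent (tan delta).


tan delta = E'' / E'
= 2.03 / 14.09
= 0.1441

tan delta = 0.1441


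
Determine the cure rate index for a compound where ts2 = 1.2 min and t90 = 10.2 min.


CRI = 100 / (t90 - ts2)
= 100 / (10.2 - 1.2)
= 100 / 9.0
= 11.11 min^-1

11.11 min^-1


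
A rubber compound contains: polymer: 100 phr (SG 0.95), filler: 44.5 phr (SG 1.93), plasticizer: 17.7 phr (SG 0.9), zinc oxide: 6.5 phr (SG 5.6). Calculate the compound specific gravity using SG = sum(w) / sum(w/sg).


Sum of weights = 168.7
Volume contributions:
  polymer: 100/0.95 = 105.2632
  filler: 44.5/1.93 = 23.0570
  plasticizer: 17.7/0.9 = 19.6667
  zinc oxide: 6.5/5.6 = 1.1607
Sum of volumes = 149.1475
SG = 168.7 / 149.1475 = 1.131

SG = 1.131


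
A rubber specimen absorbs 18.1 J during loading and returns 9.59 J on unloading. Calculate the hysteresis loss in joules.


Hysteresis loss = loading - unloading
= 18.1 - 9.59
= 8.51 J

8.51 J


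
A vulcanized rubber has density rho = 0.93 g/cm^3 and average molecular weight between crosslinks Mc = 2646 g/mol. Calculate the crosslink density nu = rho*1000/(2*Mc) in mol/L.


nu = rho * 1000 / (2 * Mc)
nu = 0.93 * 1000 / (2 * 2646)
nu = 930.0 / 5292
nu = 0.1757 mol/L

0.1757 mol/L


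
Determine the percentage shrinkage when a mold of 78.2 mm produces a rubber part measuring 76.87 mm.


Shrinkage = (mold - part) / mold * 100
= (78.2 - 76.87) / 78.2 * 100
= 1.33 / 78.2 * 100
= 1.7%

1.7%


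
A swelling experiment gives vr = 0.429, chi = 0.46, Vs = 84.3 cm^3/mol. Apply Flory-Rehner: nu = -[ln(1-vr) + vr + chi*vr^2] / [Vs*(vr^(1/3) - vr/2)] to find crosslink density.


ln(1 - vr) = ln(1 - 0.429) = -0.5604
Numerator = -((-0.5604) + 0.429 + 0.46 * 0.429^2) = 0.0467
Denominator = 84.3 * (0.429^(1/3) - 0.429/2) = 45.4966
nu = 0.0467 / 45.4966 = 0.0010 mol/cm^3

0.0010 mol/cm^3


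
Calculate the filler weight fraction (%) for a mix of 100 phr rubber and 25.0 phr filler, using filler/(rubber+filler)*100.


Filler % = filler / (rubber + filler) * 100
= 25.0 / (100 + 25.0) * 100
= 25.0 / 125.0 * 100
= 20.0%

20.0%


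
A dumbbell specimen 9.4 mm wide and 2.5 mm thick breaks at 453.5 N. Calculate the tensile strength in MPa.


Area = width * thickness = 9.4 * 2.5 = 23.5 mm^2
TS = force / area = 453.5 / 23.5 = 19.3 MPa

19.3 MPa


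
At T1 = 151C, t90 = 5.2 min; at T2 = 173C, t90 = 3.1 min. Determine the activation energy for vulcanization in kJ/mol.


T1 = 424.15 K, T2 = 446.15 K
1/T1 - 1/T2 = 1.1626e-04
ln(t1/t2) = ln(5.2/3.1) = 0.5173
Ea = 8.314 * 0.5173 / 1.1626e-04 = 36990.7960 J/mol
Ea = 36.99 kJ/mol

36.99 kJ/mol


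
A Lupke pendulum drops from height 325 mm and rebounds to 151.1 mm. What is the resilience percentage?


Resilience = h_rebound / h_drop * 100
= 151.1 / 325 * 100
= 46.5%

46.5%


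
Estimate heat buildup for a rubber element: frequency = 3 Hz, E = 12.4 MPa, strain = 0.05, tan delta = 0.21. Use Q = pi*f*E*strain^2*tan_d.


Q = pi * f * E * strain^2 * tan_d
= pi * 3 * 12.4 * 0.05^2 * 0.21
= pi * 3 * 12.4 * 0.0025 * 0.21
= 0.0614

Q = 0.0614


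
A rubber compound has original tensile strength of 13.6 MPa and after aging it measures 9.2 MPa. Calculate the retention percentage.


Retention = aged / original * 100
= 9.2 / 13.6 * 100
= 67.6%

67.6%


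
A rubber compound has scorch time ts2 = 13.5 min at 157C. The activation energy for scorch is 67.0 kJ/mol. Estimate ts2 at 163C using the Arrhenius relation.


Convert temperatures: T1 = 157 + 273.15 = 430.15 K, T2 = 163 + 273.15 = 436.15 K
ts2_new = 13.5 * exp(67000 / 8.314 * (1/436.15 - 1/430.15))
1/T2 - 1/T1 = -3.1981e-05
ts2_new = 10.43 min

10.43 min


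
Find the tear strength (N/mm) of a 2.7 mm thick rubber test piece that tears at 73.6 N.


Tear strength = force / thickness
= 73.6 / 2.7
= 27.26 N/mm

27.26 N/mm


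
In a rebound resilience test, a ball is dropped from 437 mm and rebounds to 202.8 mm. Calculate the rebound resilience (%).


Resilience = h_rebound / h_drop * 100
= 202.8 / 437 * 100
= 46.4%

46.4%


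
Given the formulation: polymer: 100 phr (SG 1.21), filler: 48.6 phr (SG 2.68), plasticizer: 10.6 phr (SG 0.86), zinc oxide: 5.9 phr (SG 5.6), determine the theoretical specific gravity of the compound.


Sum of weights = 165.1
Volume contributions:
  polymer: 100/1.21 = 82.6446
  filler: 48.6/2.68 = 18.1343
  plasticizer: 10.6/0.86 = 12.3256
  zinc oxide: 5.9/5.6 = 1.0536
Sum of volumes = 114.1581
SG = 165.1 / 114.1581 = 1.446

SG = 1.446


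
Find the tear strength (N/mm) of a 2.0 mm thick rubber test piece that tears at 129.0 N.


Tear strength = force / thickness
= 129.0 / 2.0
= 64.5 N/mm

64.5 N/mm


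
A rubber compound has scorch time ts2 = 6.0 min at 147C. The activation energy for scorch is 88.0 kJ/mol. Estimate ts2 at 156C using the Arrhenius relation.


Convert temperatures: T1 = 147 + 273.15 = 420.15 K, T2 = 156 + 273.15 = 429.15 K
ts2_new = 6.0 * exp(88000 / 8.314 * (1/429.15 - 1/420.15))
1/T2 - 1/T1 = -4.9915e-05
ts2_new = 3.54 min

3.54 min


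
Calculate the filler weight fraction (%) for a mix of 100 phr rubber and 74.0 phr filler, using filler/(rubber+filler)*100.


Filler % = filler / (rubber + filler) * 100
= 74.0 / (100 + 74.0) * 100
= 74.0 / 174.0 * 100
= 42.53%

42.53%


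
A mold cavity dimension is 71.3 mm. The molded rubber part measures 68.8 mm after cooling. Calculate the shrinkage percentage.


Shrinkage = (mold - part) / mold * 100
= (71.3 - 68.8) / 71.3 * 100
= 2.5 / 71.3 * 100
= 3.51%

3.51%


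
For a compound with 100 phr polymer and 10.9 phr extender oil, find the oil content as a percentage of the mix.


Oil % = oil / (100 + oil) * 100
= 10.9 / (100 + 10.9) * 100
= 10.9 / 110.9 * 100
= 9.83%

9.83%


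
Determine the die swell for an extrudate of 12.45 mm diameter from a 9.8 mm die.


Die swell ratio = D_extrudate / D_die
= 12.45 / 9.8
= 1.27

Die swell = 1.27


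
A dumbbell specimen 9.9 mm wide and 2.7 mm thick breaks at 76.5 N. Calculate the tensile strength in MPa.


Area = width * thickness = 9.9 * 2.7 = 26.73 mm^2
TS = force / area = 76.5 / 26.73 = 2.86 MPa

2.86 MPa


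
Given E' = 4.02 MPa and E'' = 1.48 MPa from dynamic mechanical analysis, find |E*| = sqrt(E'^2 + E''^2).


|E*| = sqrt(E'^2 + E''^2)
= sqrt(4.02^2 + 1.48^2)
= sqrt(16.1604 + 2.1904)
= 4.284 MPa

4.284 MPa


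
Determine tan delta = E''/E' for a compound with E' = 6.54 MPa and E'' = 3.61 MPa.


tan delta = E'' / E'
= 3.61 / 6.54
= 0.552

tan delta = 0.552


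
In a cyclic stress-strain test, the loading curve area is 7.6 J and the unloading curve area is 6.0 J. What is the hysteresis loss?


Hysteresis loss = loading - unloading
= 7.6 - 6.0
= 1.6 J

1.6 J


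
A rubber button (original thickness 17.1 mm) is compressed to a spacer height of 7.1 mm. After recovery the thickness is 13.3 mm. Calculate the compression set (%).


CS = (t0 - recovered) / (t0 - ts) * 100
= (17.1 - 13.3) / (17.1 - 7.1) * 100
= 3.8 / 10.0 * 100
= 38.0%

38.0%


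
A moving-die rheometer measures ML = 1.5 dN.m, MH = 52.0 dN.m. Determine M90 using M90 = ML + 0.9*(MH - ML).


M90 = ML + 0.9 * (MH - ML)
M90 = 1.5 + 0.9 * (52.0 - 1.5)
M90 = 1.5 + 0.9 * 50.5
M90 = 46.95 dN.m

46.95 dN.m


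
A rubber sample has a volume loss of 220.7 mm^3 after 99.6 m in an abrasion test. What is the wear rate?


Rate = volume_loss / distance
= 220.7 / 99.6
= 2.216 mm^3/m

2.216 mm^3/m


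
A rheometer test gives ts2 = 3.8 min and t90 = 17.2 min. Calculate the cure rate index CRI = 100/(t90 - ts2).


CRI = 100 / (t90 - ts2)
= 100 / (17.2 - 3.8)
= 100 / 13.4
= 7.46 min^-1

7.46 min^-1


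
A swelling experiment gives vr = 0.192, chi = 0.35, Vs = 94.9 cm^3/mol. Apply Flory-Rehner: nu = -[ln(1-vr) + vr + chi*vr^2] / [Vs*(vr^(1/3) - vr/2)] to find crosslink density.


ln(1 - vr) = ln(1 - 0.192) = -0.2132
Numerator = -((-0.2132) + 0.192 + 0.35 * 0.192^2) = 0.0083
Denominator = 94.9 * (0.192^(1/3) - 0.192/2) = 45.6374
nu = 0.0083 / 45.6374 = 1.8167e-04 mol/cm^3

1.8167e-04 mol/cm^3


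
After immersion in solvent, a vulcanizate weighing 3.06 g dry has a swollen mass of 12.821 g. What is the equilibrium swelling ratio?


Q = W_swollen / W_dry
Q = 12.821 / 3.06
Q = 4.19

Q = 4.19


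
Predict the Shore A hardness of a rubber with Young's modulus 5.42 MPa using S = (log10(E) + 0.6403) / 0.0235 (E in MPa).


log10(E) = 0.0235*S - 0.6403  =>  S = (log10(E) + 0.6403) / 0.0235
log10(5.42) = 0.733999
S = (0.733999 + 0.6403) / 0.0235 = 1.374299 / 0.0235
S = 58.5

Shore A = 58.5


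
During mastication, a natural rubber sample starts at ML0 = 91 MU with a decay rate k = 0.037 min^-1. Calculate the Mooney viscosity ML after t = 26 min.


ML = ML0 * exp(-k * t)
ML = 91 * exp(-0.037 * 26)
ML = 91 * 0.3821
ML = 34.77 MU

34.77 MU


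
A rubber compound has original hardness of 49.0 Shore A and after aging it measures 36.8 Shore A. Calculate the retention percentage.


Retention = aged / original * 100
= 36.8 / 49.0 * 100
= 75.1%

75.1%


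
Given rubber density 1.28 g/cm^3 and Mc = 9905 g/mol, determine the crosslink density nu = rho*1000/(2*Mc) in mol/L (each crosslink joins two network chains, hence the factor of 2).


nu = rho * 1000 / (2 * Mc)
nu = 1.28 * 1000 / (2 * 9905)
nu = 1280.0 / 19810
nu = 0.0646 mol/L

0.0646 mol/L


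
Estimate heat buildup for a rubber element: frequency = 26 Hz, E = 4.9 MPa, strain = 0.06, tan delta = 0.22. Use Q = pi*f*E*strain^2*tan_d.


Q = pi * f * E * strain^2 * tan_d
= pi * 26 * 4.9 * 0.06^2 * 0.22
= pi * 26 * 4.9 * 0.0036 * 0.22
= 0.3170

Q = 0.3170


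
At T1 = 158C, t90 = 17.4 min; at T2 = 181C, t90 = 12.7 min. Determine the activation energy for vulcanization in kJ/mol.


T1 = 431.15 K, T2 = 454.15 K
1/T1 - 1/T2 = 1.1746e-04
ln(t1/t2) = ln(17.4/12.7) = 0.3149
Ea = 8.314 * 0.3149 / 1.1746e-04 = 22286.3380 J/mol
Ea = 22.29 kJ/mol

22.29 kJ/mol


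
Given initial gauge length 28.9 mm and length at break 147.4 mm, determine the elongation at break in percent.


Elongation = (Lf - L0) / L0 * 100
= (147.4 - 28.9) / 28.9 * 100
= 118.5 / 28.9 * 100
= 410.0%

410.0%


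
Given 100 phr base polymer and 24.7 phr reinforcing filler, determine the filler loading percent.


Filler % = filler / (rubber + filler) * 100
= 24.7 / (100 + 24.7) * 100
= 24.7 / 124.7 * 100
= 19.81%

19.81%


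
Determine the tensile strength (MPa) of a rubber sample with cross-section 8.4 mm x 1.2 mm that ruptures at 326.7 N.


Area = width * thickness = 8.4 * 1.2 = 10.08 mm^2
TS = force / area = 326.7 / 10.08 = 32.41 MPa

32.41 MPa


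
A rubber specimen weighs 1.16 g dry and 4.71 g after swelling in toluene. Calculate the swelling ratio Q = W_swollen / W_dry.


Q = W_swollen / W_dry
Q = 4.71 / 1.16
Q = 4.06

Q = 4.06


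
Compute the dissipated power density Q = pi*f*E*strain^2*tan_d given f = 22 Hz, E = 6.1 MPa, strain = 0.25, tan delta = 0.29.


Q = pi * f * E * strain^2 * tan_d
= pi * 22 * 6.1 * 0.25^2 * 0.29
= pi * 22 * 6.1 * 0.0625 * 0.29
= 7.6415

Q = 7.6415


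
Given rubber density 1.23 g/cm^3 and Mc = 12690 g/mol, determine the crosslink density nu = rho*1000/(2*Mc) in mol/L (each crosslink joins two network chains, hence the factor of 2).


nu = rho * 1000 / (2 * Mc)
nu = 1.23 * 1000 / (2 * 12690)
nu = 1230.0 / 25380
nu = 0.0485 mol/L

0.0485 mol/L


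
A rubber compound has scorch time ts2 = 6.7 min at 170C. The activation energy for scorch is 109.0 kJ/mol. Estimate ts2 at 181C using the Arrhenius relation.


Convert temperatures: T1 = 170 + 273.15 = 443.15 K, T2 = 181 + 273.15 = 454.15 K
ts2_new = 6.7 * exp(109000 / 8.314 * (1/454.15 - 1/443.15))
1/T2 - 1/T1 = -5.4657e-05
ts2_new = 3.27 min

3.27 min


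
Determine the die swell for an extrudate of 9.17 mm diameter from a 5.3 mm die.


Die swell ratio = D_extrudate / D_die
= 9.17 / 5.3
= 1.73

Die swell = 1.73


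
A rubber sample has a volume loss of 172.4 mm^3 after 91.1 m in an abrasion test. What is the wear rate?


Rate = volume_loss / distance
= 172.4 / 91.1
= 1.892 mm^3/m

1.892 mm^3/m


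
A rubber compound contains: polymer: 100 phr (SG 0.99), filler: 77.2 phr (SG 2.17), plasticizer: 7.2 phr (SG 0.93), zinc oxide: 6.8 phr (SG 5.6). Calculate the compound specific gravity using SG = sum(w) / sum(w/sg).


Sum of weights = 191.2
Volume contributions:
  polymer: 100/0.99 = 101.0101
  filler: 77.2/2.17 = 35.5760
  plasticizer: 7.2/0.93 = 7.7419
  zinc oxide: 6.8/5.6 = 1.2143
Sum of volumes = 145.5424
SG = 191.2 / 145.5424 = 1.314

SG = 1.314


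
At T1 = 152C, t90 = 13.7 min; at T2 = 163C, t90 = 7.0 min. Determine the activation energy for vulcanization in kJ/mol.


T1 = 425.15 K, T2 = 436.15 K
1/T1 - 1/T2 = 5.9322e-05
ln(t1/t2) = ln(13.7/7.0) = 0.6715
Ea = 8.314 * 0.6715 / 5.9322e-05 = 94109.2155 J/mol
Ea = 94.11 kJ/mol

94.11 kJ/mol


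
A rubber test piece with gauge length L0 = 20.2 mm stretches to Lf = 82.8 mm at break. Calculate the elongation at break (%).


Elongation = (Lf - L0) / L0 * 100
= (82.8 - 20.2) / 20.2 * 100
= 62.6 / 20.2 * 100
= 309.9%

309.9%


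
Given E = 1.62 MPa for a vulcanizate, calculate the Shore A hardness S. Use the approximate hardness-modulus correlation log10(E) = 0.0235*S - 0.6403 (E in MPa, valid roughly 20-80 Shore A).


log10(E) = 0.0235*S - 0.6403  =>  S = (log10(E) + 0.6403) / 0.0235
log10(1.62) = 0.209515
S = (0.209515 + 0.6403) / 0.0235 = 0.849815 / 0.0235
S = 36.2

Shore A = 36.2


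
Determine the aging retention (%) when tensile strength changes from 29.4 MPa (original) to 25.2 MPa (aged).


Retention = aged / original * 100
= 25.2 / 29.4 * 100
= 85.7%

85.7%


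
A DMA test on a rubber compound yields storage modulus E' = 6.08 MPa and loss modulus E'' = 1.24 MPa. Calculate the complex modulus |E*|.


|E*| = sqrt(E'^2 + E''^2)
= sqrt(6.08^2 + 1.24^2)
= sqrt(36.9664 + 1.5376)
= 6.205 MPa

6.205 MPa


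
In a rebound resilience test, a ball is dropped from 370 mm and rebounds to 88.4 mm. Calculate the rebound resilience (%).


Resilience = h_rebound / h_drop * 100
= 88.4 / 370 * 100
= 23.9%

23.9%


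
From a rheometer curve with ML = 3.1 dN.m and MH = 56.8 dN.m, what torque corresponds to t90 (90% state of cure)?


M90 = ML + 0.9 * (MH - ML)
M90 = 3.1 + 0.9 * (56.8 - 3.1)
M90 = 3.1 + 0.9 * 53.7
M90 = 51.43 dN.m

51.43 dN.m


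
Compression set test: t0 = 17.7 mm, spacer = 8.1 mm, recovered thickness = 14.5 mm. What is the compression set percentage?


CS = (t0 - recovered) / (t0 - ts) * 100
= (17.7 - 14.5) / (17.7 - 8.1) * 100
= 3.2 / 9.6 * 100
= 33.3%

33.3%


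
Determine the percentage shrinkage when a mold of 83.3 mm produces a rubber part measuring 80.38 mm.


Shrinkage = (mold - part) / mold * 100
= (83.3 - 80.38) / 83.3 * 100
= 2.92 / 83.3 * 100
= 3.51%

3.51%


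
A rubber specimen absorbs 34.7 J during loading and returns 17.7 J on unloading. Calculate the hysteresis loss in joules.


Hysteresis loss = loading - unloading
= 34.7 - 17.7
= 17.0 J

17.0 J


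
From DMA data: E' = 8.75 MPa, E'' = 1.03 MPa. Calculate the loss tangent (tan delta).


tan delta = E'' / E'
= 1.03 / 8.75
= 0.1177

tan delta = 0.1177


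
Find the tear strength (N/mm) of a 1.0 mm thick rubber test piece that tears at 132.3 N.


Tear strength = force / thickness
= 132.3 / 1.0
= 132.3 N/mm

132.3 N/mm


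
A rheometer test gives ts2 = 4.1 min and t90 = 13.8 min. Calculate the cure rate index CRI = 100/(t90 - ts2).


CRI = 100 / (t90 - ts2)
= 100 / (13.8 - 4.1)
= 100 / 9.7
= 10.31 min^-1

10.31 min^-1


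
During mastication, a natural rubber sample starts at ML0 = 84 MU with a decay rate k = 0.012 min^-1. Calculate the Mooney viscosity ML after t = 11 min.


ML = ML0 * exp(-k * t)
ML = 84 * exp(-0.012 * 11)
ML = 84 * 0.8763
ML = 73.61 MU

73.61 MU


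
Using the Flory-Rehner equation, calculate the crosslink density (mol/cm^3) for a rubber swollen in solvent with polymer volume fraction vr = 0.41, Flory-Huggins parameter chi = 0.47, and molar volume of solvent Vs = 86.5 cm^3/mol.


ln(1 - vr) = ln(1 - 0.41) = -0.5276
Numerator = -((-0.5276) + 0.41 + 0.47 * 0.41^2) = 0.0386
Denominator = 86.5 * (0.41^(1/3) - 0.41/2) = 46.5280
nu = 0.0386 / 46.5280 = 8.3016e-04 mol/cm^3

8.3016e-04 mol/cm^3


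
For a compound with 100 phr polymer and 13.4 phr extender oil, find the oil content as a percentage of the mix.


Oil % = oil / (100 + oil) * 100
= 13.4 / (100 + 13.4) * 100
= 13.4 / 113.4 * 100
= 11.82%

11.82%


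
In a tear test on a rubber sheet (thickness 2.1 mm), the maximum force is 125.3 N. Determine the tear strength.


Tear strength = force / thickness
= 125.3 / 2.1
= 59.67 N/mm

59.67 N/mm


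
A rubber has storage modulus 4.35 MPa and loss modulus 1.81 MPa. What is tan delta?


tan delta = E'' / E'
= 1.81 / 4.35
= 0.4161

tan delta = 0.4161


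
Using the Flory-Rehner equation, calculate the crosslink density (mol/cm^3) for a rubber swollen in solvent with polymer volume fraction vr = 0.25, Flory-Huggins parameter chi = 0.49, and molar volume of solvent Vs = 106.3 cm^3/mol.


ln(1 - vr) = ln(1 - 0.25) = -0.2877
Numerator = -((-0.2877) + 0.25 + 0.49 * 0.25^2) = 0.0071
Denominator = 106.3 * (0.25^(1/3) - 0.25/2) = 53.6773
nu = 0.0071 / 53.6773 = 1.3147e-04 mol/cm^3

1.3147e-04 mol/cm^3


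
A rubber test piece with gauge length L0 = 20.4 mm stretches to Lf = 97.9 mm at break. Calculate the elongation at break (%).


Elongation = (Lf - L0) / L0 * 100
= (97.9 - 20.4) / 20.4 * 100
= 77.5 / 20.4 * 100
= 379.9%

379.9%


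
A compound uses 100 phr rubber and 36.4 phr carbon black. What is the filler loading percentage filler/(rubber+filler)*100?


Filler % = filler / (rubber + filler) * 100
= 36.4 / (100 + 36.4) * 100
= 36.4 / 136.4 * 100
= 26.69%

26.69%


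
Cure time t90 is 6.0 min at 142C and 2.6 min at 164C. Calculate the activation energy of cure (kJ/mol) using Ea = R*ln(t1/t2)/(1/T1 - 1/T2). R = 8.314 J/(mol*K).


T1 = 415.15 K, T2 = 437.15 K
1/T1 - 1/T2 = 1.2122e-04
ln(t1/t2) = ln(6.0/2.6) = 0.8362
Ea = 8.314 * 0.8362 / 1.2122e-04 = 57353.2416 J/mol
Ea = 57.35 kJ/mol

57.35 kJ/mol


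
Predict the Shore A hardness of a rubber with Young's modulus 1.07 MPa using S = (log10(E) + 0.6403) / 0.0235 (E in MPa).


log10(E) = 0.0235*S - 0.6403  =>  S = (log10(E) + 0.6403) / 0.0235
log10(1.07) = 0.029384
S = (0.029384 + 0.6403) / 0.0235 = 0.669684 / 0.0235
S = 28.5

Shore A = 28.5


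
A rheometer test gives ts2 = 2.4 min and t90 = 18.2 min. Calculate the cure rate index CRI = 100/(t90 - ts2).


CRI = 100 / (t90 - ts2)
= 100 / (18.2 - 2.4)
= 100 / 15.8
= 6.33 min^-1

6.33 min^-1


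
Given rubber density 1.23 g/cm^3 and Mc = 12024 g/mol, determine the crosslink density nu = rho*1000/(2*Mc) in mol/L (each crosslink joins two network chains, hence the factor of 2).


nu = rho * 1000 / (2 * Mc)
nu = 1.23 * 1000 / (2 * 12024)
nu = 1230.0 / 24048
nu = 0.0511 mol/L

0.0511 mol/L


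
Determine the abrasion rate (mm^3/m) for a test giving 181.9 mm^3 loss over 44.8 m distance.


Rate = volume_loss / distance
= 181.9 / 44.8
= 4.06 mm^3/m

4.06 mm^3/m


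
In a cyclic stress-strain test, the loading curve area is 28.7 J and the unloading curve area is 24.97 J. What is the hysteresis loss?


Hysteresis loss = loading - unloading
= 28.7 - 24.97
= 3.73 J

3.73 J


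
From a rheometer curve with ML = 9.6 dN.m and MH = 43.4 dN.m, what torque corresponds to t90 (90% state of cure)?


M90 = ML + 0.9 * (MH - ML)
M90 = 9.6 + 0.9 * (43.4 - 9.6)
M90 = 9.6 + 0.9 * 33.8
M90 = 40.02 dN.m

40.02 dN.m


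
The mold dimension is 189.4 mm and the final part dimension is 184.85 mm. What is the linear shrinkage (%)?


Shrinkage = (mold - part) / mold * 100
= (189.4 - 184.85) / 189.4 * 100
= 4.55 / 189.4 * 100
= 2.4%

2.4%


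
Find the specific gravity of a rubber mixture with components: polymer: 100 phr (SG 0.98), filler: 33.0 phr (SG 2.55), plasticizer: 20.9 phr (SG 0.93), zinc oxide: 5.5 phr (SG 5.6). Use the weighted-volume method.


Sum of weights = 159.4
Volume contributions:
  polymer: 100/0.98 = 102.0408
  filler: 33.0/2.55 = 12.9412
  plasticizer: 20.9/0.93 = 22.4731
  zinc oxide: 5.5/5.6 = 0.9821
Sum of volumes = 138.4373
SG = 159.4 / 138.4373 = 1.151

SG = 1.151


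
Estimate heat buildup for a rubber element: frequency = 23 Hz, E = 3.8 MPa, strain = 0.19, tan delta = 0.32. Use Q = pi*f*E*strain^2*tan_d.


Q = pi * f * E * strain^2 * tan_d
= pi * 23 * 3.8 * 0.19^2 * 0.32
= pi * 23 * 3.8 * 0.0361 * 0.32
= 3.1719

Q = 3.1719


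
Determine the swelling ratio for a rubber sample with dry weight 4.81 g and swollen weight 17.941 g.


Q = W_swollen / W_dry
Q = 17.941 / 4.81
Q = 3.73

Q = 3.73


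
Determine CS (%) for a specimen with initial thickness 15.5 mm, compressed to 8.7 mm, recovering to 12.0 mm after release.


CS = (t0 - recovered) / (t0 - ts) * 100
= (15.5 - 12.0) / (15.5 - 8.7) * 100
= 3.5 / 6.8 * 100
= 51.5%

51.5%


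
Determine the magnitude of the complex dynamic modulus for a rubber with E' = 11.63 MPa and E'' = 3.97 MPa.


|E*| = sqrt(E'^2 + E''^2)
= sqrt(11.63^2 + 3.97^2)
= sqrt(135.2569 + 15.7609)
= 12.289 MPa

12.289 MPa


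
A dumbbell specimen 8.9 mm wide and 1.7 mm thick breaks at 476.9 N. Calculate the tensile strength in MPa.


Area = width * thickness = 8.9 * 1.7 = 15.13 mm^2
TS = force / area = 476.9 / 15.13 = 31.52 MPa

31.52 MPa


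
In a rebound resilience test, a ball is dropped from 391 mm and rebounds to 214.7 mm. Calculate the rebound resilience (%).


Resilience = h_rebound / h_drop * 100
= 214.7 / 391 * 100
= 54.9%

54.9%


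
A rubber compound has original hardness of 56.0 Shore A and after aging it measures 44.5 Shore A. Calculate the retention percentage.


Retention = aged / original * 100
= 44.5 / 56.0 * 100
= 79.5%

79.5%


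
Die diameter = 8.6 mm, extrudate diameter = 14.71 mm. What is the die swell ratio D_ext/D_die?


Die swell ratio = D_extrudate / D_die
= 14.71 / 8.6
= 1.71

Die swell = 1.71


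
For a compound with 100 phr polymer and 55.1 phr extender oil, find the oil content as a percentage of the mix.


Oil % = oil / (100 + oil) * 100
= 55.1 / (100 + 55.1) * 100
= 55.1 / 155.1 * 100
= 35.53%

35.53%


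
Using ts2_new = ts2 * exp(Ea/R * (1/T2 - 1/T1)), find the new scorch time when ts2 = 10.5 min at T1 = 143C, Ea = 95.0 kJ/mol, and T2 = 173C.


Convert temperatures: T1 = 143 + 273.15 = 416.15 K, T2 = 173 + 273.15 = 446.15 K
ts2_new = 10.5 * exp(95000 / 8.314 * (1/446.15 - 1/416.15))
1/T2 - 1/T1 = -1.6158e-04
ts2_new = 1.66 min

1.66 min


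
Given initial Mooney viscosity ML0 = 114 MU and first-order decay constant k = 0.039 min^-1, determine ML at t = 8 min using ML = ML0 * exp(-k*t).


ML = ML0 * exp(-k * t)
ML = 114 * exp(-0.039 * 8)
ML = 114 * 0.7320
ML = 83.45 MU

83.45 MU


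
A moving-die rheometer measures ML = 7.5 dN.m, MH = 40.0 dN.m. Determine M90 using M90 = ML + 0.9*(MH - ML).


M90 = ML + 0.9 * (MH - ML)
M90 = 7.5 + 0.9 * (40.0 - 7.5)
M90 = 7.5 + 0.9 * 32.5
M90 = 36.75 dN.m

36.75 dN.m


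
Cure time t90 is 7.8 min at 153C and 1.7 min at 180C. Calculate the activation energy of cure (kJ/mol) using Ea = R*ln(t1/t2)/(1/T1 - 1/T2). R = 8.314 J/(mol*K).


T1 = 426.15 K, T2 = 453.15 K
1/T1 - 1/T2 = 1.3982e-04
ln(t1/t2) = ln(7.8/1.7) = 1.5235
Ea = 8.314 * 1.5235 / 1.3982e-04 = 90592.4289 J/mol
Ea = 90.59 kJ/mol

90.59 kJ/mol


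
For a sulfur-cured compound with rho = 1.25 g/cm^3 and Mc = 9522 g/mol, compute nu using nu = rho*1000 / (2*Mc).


nu = rho * 1000 / (2 * Mc)
nu = 1.25 * 1000 / (2 * 9522)
nu = 1250.0 / 19044
nu = 0.0656 mol/L

0.0656 mol/L


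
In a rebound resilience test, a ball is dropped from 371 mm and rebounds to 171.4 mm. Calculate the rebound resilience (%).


Resilience = h_rebound / h_drop * 100
= 171.4 / 371 * 100
= 46.2%

46.2%


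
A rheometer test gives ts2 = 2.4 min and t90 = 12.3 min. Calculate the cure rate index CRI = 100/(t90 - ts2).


CRI = 100 / (t90 - ts2)
= 100 / (12.3 - 2.4)
= 100 / 9.9
= 10.1 min^-1

10.1 min^-1


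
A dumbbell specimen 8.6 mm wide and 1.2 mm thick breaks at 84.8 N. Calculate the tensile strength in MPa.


Area = width * thickness = 8.6 * 1.2 = 10.32 mm^2
TS = force / area = 84.8 / 10.32 = 8.22 MPa

8.22 MPa


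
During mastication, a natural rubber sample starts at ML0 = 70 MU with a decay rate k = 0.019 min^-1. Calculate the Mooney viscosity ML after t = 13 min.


ML = ML0 * exp(-k * t)
ML = 70 * exp(-0.019 * 13)
ML = 70 * 0.7811
ML = 54.68 MU

54.68 MU


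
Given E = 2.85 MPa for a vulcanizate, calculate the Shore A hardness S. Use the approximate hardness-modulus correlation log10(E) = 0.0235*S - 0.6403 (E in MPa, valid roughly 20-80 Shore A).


log10(E) = 0.0235*S - 0.6403  =>  S = (log10(E) + 0.6403) / 0.0235
log10(2.85) = 0.454845
S = (0.454845 + 0.6403) / 0.0235 = 1.095145 / 0.0235
S = 46.6

Shore A = 46.6


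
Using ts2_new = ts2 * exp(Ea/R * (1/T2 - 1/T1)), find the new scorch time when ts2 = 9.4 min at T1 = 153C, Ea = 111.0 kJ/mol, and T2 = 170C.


Convert temperatures: T1 = 153 + 273.15 = 426.15 K, T2 = 170 + 273.15 = 443.15 K
ts2_new = 9.4 * exp(111000 / 8.314 * (1/443.15 - 1/426.15))
1/T2 - 1/T1 = -9.0019e-05
ts2_new = 2.83 min

2.83 min


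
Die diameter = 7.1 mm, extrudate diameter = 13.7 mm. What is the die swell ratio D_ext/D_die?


Die swell ratio = D_extrudate / D_die
= 13.7 / 7.1
= 1.93

Die swell = 1.93


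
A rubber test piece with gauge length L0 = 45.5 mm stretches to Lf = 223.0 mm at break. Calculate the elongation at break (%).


Elongation = (Lf - L0) / L0 * 100
= (223.0 - 45.5) / 45.5 * 100
= 177.5 / 45.5 * 100
= 390.1%

390.1%


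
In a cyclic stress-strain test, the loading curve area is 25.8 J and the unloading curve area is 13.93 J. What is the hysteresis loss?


Hysteresis loss = loading - unloading
= 25.8 - 13.93
= 11.87 J

11.87 J


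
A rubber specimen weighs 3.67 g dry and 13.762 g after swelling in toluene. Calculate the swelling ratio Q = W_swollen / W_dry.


Q = W_swollen / W_dry
Q = 13.762 / 3.67
Q = 3.75

Q = 3.75


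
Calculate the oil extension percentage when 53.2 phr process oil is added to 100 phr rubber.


Oil % = oil / (100 + oil) * 100
= 53.2 / (100 + 53.2) * 100
= 53.2 / 153.2 * 100
= 34.73%

34.73%


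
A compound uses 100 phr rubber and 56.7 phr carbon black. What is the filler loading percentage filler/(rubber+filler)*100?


Filler % = filler / (rubber + filler) * 100
= 56.7 / (100 + 56.7) * 100
= 56.7 / 156.7 * 100
= 36.18%

36.18%


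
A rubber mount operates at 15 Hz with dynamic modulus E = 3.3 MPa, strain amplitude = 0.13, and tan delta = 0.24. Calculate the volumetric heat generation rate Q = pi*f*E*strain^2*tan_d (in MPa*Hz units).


Q = pi * f * E * strain^2 * tan_d
= pi * 15 * 3.3 * 0.13^2 * 0.24
= pi * 15 * 3.3 * 0.0169 * 0.24
= 0.6307

Q = 0.6307


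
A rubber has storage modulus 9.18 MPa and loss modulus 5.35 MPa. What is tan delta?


tan delta = E'' / E'
= 5.35 / 9.18
= 0.5828

tan delta = 0.5828


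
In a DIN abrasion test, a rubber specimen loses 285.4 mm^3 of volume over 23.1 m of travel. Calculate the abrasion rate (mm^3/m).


Rate = volume_loss / distance
= 285.4 / 23.1
= 12.355 mm^3/m

12.355 mm^3/m


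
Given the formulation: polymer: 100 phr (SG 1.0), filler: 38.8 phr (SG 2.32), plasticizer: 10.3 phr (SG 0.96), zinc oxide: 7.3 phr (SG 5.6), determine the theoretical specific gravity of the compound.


Sum of weights = 156.4
Volume contributions:
  polymer: 100/1.0 = 100.0000
  filler: 38.8/2.32 = 16.7241
  plasticizer: 10.3/0.96 = 10.7292
  zinc oxide: 7.3/5.6 = 1.3036
Sum of volumes = 128.7569
SG = 156.4 / 128.7569 = 1.215

SG = 1.215


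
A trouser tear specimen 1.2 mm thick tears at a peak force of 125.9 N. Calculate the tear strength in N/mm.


Tear strength = force / thickness
= 125.9 / 1.2
= 104.92 N/mm

104.92 N/mm


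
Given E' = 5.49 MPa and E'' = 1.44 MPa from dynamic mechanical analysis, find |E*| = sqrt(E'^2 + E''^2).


|E*| = sqrt(E'^2 + E''^2)
= sqrt(5.49^2 + 1.44^2)
= sqrt(30.1401 + 2.0736)
= 5.676 MPa

5.676 MPa


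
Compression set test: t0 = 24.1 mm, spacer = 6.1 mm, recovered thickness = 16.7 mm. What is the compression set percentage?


CS = (t0 - recovered) / (t0 - ts) * 100
= (24.1 - 16.7) / (24.1 - 6.1) * 100
= 7.4 / 18.0 * 100
= 41.1%

41.1%


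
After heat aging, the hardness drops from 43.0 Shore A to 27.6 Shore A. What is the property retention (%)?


Retention = aged / original * 100
= 27.6 / 43.0 * 100
= 64.2%

64.2%


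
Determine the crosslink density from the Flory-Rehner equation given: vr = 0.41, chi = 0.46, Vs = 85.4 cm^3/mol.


ln(1 - vr) = ln(1 - 0.41) = -0.5276
Numerator = -((-0.5276) + 0.41 + 0.46 * 0.41^2) = 0.0403
Denominator = 85.4 * (0.41^(1/3) - 0.41/2) = 45.9363
nu = 0.0403 / 45.9363 = 8.7745e-04 mol/cm^3

8.7745e-04 mol/cm^3


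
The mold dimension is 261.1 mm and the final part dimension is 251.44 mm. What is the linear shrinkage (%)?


Shrinkage = (mold - part) / mold * 100
= (261.1 - 251.44) / 261.1 * 100
= 9.66 / 261.1 * 100
= 3.7%

3.7%


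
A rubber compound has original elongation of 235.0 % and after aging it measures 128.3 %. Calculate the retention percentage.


Retention = aged / original * 100
= 128.3 / 235.0 * 100
= 54.6%

54.6%


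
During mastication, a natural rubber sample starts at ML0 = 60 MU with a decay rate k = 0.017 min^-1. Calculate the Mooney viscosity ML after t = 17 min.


ML = ML0 * exp(-k * t)
ML = 60 * exp(-0.017 * 17)
ML = 60 * 0.7490
ML = 44.94 MU

44.94 MU


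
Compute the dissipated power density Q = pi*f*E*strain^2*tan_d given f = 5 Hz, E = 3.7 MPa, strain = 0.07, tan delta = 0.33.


Q = pi * f * E * strain^2 * tan_d
= pi * 5 * 3.7 * 0.07^2 * 0.33
= pi * 5 * 3.7 * 0.0049 * 0.33
= 0.0940

Q = 0.0940


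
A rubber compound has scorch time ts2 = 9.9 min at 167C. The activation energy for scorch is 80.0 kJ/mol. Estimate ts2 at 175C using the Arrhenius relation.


Convert temperatures: T1 = 167 + 273.15 = 440.15 K, T2 = 175 + 273.15 = 448.15 K
ts2_new = 9.9 * exp(80000 / 8.314 * (1/448.15 - 1/440.15))
1/T2 - 1/T1 = -4.0557e-05
ts2_new = 6.7 min

6.7 min


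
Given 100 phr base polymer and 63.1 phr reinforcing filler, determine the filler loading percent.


Filler % = filler / (rubber + filler) * 100
= 63.1 / (100 + 63.1) * 100
= 63.1 / 163.1 * 100
= 38.69%

38.69%


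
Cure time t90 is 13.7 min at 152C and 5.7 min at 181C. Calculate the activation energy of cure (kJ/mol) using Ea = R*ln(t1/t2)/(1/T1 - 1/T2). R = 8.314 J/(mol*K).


T1 = 425.15 K, T2 = 454.15 K
1/T1 - 1/T2 = 1.5020e-04
ln(t1/t2) = ln(13.7/5.7) = 0.8769
Ea = 8.314 * 0.8769 / 1.5020e-04 = 48542.0689 J/mol
Ea = 48.54 kJ/mol

48.54 kJ/mol


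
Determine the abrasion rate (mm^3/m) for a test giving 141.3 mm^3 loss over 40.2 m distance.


Rate = volume_loss / distance
= 141.3 / 40.2
= 3.515 mm^3/m

3.515 mm^3/m


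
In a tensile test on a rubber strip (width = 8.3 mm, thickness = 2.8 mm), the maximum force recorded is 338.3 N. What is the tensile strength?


Area = width * thickness = 8.3 * 2.8 = 23.24 mm^2
TS = force / area = 338.3 / 23.24 = 14.56 MPa

14.56 MPa


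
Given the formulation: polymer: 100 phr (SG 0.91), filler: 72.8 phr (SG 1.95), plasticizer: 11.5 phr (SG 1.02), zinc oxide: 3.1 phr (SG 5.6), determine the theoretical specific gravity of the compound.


Sum of weights = 187.4
Volume contributions:
  polymer: 100/0.91 = 109.8901
  filler: 72.8/1.95 = 37.3333
  plasticizer: 11.5/1.02 = 11.2745
  zinc oxide: 3.1/5.6 = 0.5536
Sum of volumes = 159.0515
SG = 187.4 / 159.0515 = 1.178

SG = 1.178


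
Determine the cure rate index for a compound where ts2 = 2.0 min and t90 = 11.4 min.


CRI = 100 / (t90 - ts2)
= 100 / (11.4 - 2.0)
= 100 / 9.4
= 10.64 min^-1

10.64 min^-1


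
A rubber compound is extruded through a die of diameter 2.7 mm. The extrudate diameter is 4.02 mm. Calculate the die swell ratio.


Die swell ratio = D_extrudate / D_die
= 4.02 / 2.7
= 1.489

Die swell = 1.489


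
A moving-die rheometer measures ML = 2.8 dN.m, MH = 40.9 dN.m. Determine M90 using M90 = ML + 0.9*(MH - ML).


M90 = ML + 0.9 * (MH - ML)
M90 = 2.8 + 0.9 * (40.9 - 2.8)
M90 = 2.8 + 0.9 * 38.1
M90 = 37.09 dN.m

37.09 dN.m


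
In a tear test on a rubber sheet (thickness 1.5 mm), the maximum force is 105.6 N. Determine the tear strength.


Tear strength = force / thickness
= 105.6 / 1.5
= 70.4 N/mm

70.4 N/mm


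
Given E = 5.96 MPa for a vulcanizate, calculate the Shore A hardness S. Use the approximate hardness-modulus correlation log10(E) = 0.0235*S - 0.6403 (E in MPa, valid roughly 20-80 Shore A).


log10(E) = 0.0235*S - 0.6403  =>  S = (log10(E) + 0.6403) / 0.0235
log10(5.96) = 0.775246
S = (0.775246 + 0.6403) / 0.0235 = 1.415546 / 0.0235
S = 60.2

Shore A = 60.2


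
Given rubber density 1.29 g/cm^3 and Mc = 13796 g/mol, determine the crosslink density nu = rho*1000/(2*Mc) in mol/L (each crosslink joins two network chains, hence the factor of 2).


nu = rho * 1000 / (2 * Mc)
nu = 1.29 * 1000 / (2 * 13796)
nu = 1290.0 / 27592
nu = 0.0468 mol/L

0.0468 mol/L


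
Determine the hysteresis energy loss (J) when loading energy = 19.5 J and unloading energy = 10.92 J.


Hysteresis loss = loading - unloading
= 19.5 - 10.92
= 8.58 J

8.58 J


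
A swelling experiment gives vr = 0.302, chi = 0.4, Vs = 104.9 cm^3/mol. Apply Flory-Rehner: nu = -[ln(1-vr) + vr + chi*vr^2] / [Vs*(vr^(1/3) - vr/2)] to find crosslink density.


ln(1 - vr) = ln(1 - 0.302) = -0.3595
Numerator = -((-0.3595) + 0.302 + 0.4 * 0.302^2) = 0.0211
Denominator = 104.9 * (0.302^(1/3) - 0.302/2) = 54.5393
nu = 0.0211 / 54.5393 = 3.8604e-04 mol/cm^3

3.8604e-04 mol/cm^3


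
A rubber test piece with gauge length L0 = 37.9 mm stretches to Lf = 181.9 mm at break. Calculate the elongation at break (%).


Elongation = (Lf - L0) / L0 * 100
= (181.9 - 37.9) / 37.9 * 100
= 144.0 / 37.9 * 100
= 379.9%

379.9%


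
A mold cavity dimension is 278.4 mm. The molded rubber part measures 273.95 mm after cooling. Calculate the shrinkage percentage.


Shrinkage = (mold - part) / mold * 100
= (278.4 - 273.95) / 278.4 * 100
= 4.45 / 278.4 * 100
= 1.6%

1.6%


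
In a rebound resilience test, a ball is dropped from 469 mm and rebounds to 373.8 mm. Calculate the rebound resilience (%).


Resilience = h_rebound / h_drop * 100
= 373.8 / 469 * 100
= 79.7%

79.7%


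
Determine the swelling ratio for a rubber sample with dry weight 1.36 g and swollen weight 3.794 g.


Q = W_swollen / W_dry
Q = 3.794 / 1.36
Q = 2.79

Q = 2.79


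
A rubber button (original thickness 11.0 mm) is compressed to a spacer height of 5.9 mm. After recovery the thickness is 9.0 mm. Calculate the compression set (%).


CS = (t0 - recovered) / (t0 - ts) * 100
= (11.0 - 9.0) / (11.0 - 5.9) * 100
= 2.0 / 5.1 * 100
= 39.2%

39.2%


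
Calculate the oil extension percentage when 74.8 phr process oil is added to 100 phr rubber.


Oil % = oil / (100 + oil) * 100
= 74.8 / (100 + 74.8) * 100
= 74.8 / 174.8 * 100
= 42.79%

42.79%


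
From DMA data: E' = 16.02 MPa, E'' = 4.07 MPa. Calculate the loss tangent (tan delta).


tan delta = E'' / E'
= 4.07 / 16.02
= 0.2541

tan delta = 0.2541


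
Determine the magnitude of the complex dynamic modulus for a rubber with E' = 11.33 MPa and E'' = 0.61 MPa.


|E*| = sqrt(E'^2 + E''^2)
= sqrt(11.33^2 + 0.61^2)
= sqrt(128.3689 + 0.3721)
= 11.346 MPa

11.346 MPa


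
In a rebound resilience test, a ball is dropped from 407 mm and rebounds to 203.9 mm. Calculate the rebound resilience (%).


Resilience = h_rebound / h_drop * 100
= 203.9 / 407 * 100
= 50.1%

50.1%


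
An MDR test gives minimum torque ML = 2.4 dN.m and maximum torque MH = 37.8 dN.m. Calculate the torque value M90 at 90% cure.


M90 = ML + 0.9 * (MH - ML)
M90 = 2.4 + 0.9 * (37.8 - 2.4)
M90 = 2.4 + 0.9 * 35.4
M90 = 34.26 dN.m

34.26 dN.m


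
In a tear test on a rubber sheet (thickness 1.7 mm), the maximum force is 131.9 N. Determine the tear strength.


Tear strength = force / thickness
= 131.9 / 1.7
= 77.59 N/mm

77.59 N/mm


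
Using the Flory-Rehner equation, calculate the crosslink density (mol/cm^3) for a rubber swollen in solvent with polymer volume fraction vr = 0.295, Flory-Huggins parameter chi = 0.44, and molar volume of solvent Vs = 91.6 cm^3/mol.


ln(1 - vr) = ln(1 - 0.295) = -0.3496
Numerator = -((-0.3496) + 0.295 + 0.44 * 0.295^2) = 0.0163
Denominator = 91.6 * (0.295^(1/3) - 0.295/2) = 47.4665
nu = 0.0163 / 47.4665 = 3.4269e-04 mol/cm^3

3.4269e-04 mol/cm^3


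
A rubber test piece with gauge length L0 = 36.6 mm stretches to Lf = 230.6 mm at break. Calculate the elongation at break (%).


Elongation = (Lf - L0) / L0 * 100
= (230.6 - 36.6) / 36.6 * 100
= 194.0 / 36.6 * 100
= 530.1%

530.1%
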